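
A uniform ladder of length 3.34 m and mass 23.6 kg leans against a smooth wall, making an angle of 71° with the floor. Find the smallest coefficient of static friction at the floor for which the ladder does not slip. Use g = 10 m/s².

Take moments about the foot of the ladder.
Ladder weight 23.6×10 = 236 N acts at 1.67 m along the ladder; its horizontal arm is 1.67·cos71° = 0.5437 m → τ = 128.3 N·m clockwise.
Wall normal N acts horizontally at the top; its moment arm is the height L sinθ = 3.34·sin71° = 3.158 m, counterclockwise.
For rotational equilibrium, N × 3.158 = 128.3, so N = 40.63 N.
ΣFx = 0 ⇒ f = N_wall = 40.63 N. ΣFy = 0 ⇒ N_floor = 236 N.
μ_min = f / N_floor = 40.63 / 236 = 0.172.

μ_min ≈ 0.172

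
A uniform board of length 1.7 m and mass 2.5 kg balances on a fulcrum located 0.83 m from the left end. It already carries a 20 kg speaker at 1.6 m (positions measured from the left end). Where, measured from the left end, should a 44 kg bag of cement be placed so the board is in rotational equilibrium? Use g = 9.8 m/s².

Sum moments about the fulcrum (at 0.83 m from the left end) (the support reaction has zero arm there).
Beam weight: 2.5 × 9.8 = 24.5 N down at 0.85 m → arm 0.02 m, τ = 24.5 × 0.02 = 0.49 N·m clockwise.
Speaker: 20 × 9.8 = 196 N down at 1.6 m → arm 0.77 m, τ = 196 × 0.77 = 150.9 N·m clockwise.
Net moment of existing loads = 151.4 N·m clockwise.
The bag of cement weighs 44 × 9.8 = 431.2 N and must supply an equal counterclockwise moment, so its lever arm about the fulcrum is 151.4 / 431.2 = 0.351 m.
That puts it at 0.83 − 0.351 = 0.479 m from the left end.

x ≈ 0.479 m from the left end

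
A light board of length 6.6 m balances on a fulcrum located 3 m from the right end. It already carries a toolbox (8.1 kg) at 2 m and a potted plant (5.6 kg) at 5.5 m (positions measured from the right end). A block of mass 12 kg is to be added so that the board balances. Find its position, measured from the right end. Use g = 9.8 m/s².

x ≈ 2.51 m from the right end

Taking torques about the fulcrum (at 3 m from the right end):
Toolbox: 8.1 × 9.8 = 79.38 N down at 2 m → arm 1 m, τ = 79.38 × 1 = 79.38 N·m clockwise.
Potted plant: 5.6 × 9.8 = 54.88 N down at 5.5 m → arm 2.5 m, τ = 54.88 × 2.5 = 137.2 N·m counterclockwise.
Net moment of existing loads = 57.82 N·m counterclockwise.
The block weighs 12 × 9.8 = 117.6 N and must supply an equal clockwise moment, so its lever arm about the fulcrum is 57.82 / 117.6 = 0.492 m.
That puts it at 3 − 0.492 = 2.51 m from the right end.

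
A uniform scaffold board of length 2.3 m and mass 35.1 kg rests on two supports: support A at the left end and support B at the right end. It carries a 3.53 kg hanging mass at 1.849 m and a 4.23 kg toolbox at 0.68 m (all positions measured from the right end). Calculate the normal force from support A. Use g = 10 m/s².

Take moments about support B.
Beam weight: 35.1 × 10 = 351 N down at 1.15 m → arm 1.15 m, τ = 351 × 1.15 = 403.6 N·m counterclockwise.
Hanging mass: 3.53 × 10 = 35.3 N down at 1.849 m → arm 1.849 m, τ = 35.3 × 1.849 = 65.27 N·m counterclockwise.
Toolbox: 4.23 × 10 = 42.3 N down at 0.68 m → arm 0.68 m, τ = 42.3 × 0.68 = 28.76 N·m counterclockwise.
Net load moment about support B = 497.6 N·m counterclockwise.
Reaction R at support A is upward at 2.3 m, arm 2.3 m → moment R × 2.3 clockwise.
For rotational equilibrium, R × 2.3 = 497.6, so R = 216 N.

R_A ≈ 216 N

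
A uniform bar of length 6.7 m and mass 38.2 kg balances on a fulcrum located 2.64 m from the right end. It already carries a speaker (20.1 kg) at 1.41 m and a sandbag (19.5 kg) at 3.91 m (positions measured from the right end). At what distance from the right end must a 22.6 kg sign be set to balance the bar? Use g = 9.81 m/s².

x ≈ 1.44 m from the right end

Sum moments about the fulcrum (at 2.64 m from the right end) (the support reaction has zero arm there).
Beam weight: 38.2 × 9.81 = 374.7 N down at 3.35 m → arm 0.71 m, τ = 374.7 × 0.71 = 266 N·m counterclockwise.
Speaker: 20.1 × 9.81 = 197.2 N down at 1.41 m → arm 1.23 m, τ = 197.2 × 1.23 = 242.6 N·m clockwise.
Sandbag: 19.5 × 9.81 = 191.3 N down at 3.91 m → arm 1.27 m, τ = 191.3 × 1.27 = 243 N·m counterclockwise.
Net moment of existing loads = 266.4 N·m counterclockwise.
The sign weighs 22.6 × 9.81 = 221.7 N and must supply an equal clockwise moment, so its lever arm about the fulcrum is 266.4 / 221.7 = 1.2 m.
That puts it at 2.64 − 1.2 = 1.44 m from the right end.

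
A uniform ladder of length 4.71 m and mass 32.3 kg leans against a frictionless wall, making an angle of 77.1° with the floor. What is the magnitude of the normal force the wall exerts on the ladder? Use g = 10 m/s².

Choose the foot of the ladder as the axis so the floor normal and friction both act there and drop out.
Ladder weight 32.3×10 = 323 N acts at 2.355 m along the ladder; its horizontal arm is 2.355·cos77.1° = 0.5258 m → τ = 169.8 N·m clockwise.
Wall normal N acts horizontally at the top; its moment arm is the height L sinθ = 4.71·sin77.1° = 4.591 m, counterclockwise.
For rotational equilibrium, N × 4.591 = 169.8, so N = 37 N.

N_wall ≈ 37 N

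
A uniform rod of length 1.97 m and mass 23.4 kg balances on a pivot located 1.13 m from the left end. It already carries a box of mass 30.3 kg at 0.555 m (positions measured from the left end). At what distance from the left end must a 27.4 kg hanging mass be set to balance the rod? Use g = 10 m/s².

x ≈ 1.89 m from the left end

Sum moments about the pivot (at 1.13 m from the left end) (the support reaction has zero arm there).
Beam weight: 23.4 × 10 = 234 N down at 0.985 m → arm 0.145 m, τ = 234 × 0.145 = 33.93 N·m counterclockwise.
Box: 30.3 × 10 = 303 N down at 0.555 m → arm 0.575 m, τ = 303 × 0.575 = 174.2 N·m counterclockwise.
Net moment of existing loads = 208.1 N·m counterclockwise.
The hanging mass weighs 27.4 × 10 = 274 N and must supply an equal clockwise moment, so its lever arm about the pivot is 208.1 / 274 = 0.759 m.
That puts it at 1.13 + 0.759 = 1.89 m from the left end.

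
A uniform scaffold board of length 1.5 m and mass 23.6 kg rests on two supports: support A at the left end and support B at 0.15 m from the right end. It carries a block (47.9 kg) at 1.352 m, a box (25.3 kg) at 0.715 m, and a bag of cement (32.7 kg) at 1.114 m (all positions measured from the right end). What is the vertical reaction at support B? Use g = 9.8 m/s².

R_B ≈ 416 N

Choose support A as the axis so its reaction then has zero moment arm.
Beam weight: 23.6 × 9.8 = 231.3 N down at 0.75 m → arm 0.75 m, τ = 231.3 × 0.75 = 173.5 N·m clockwise.
Block: 47.9 × 9.8 = 469.4 N down at 1.352 m → arm 0.148 m, τ = 469.4 × 0.148 = 69.47 N·m clockwise.
Box: 25.3 × 9.8 = 247.9 N down at 0.715 m → arm 0.785 m, τ = 247.9 × 0.785 = 194.6 N·m clockwise.
Bag of cement: 32.7 × 9.8 = 320.5 N down at 1.114 m → arm 0.386 m, τ = 320.5 × 0.386 = 123.7 N·m clockwise.
Net load moment about support A = 561.3 N·m clockwise.
Reaction R at support B is upward at 0.15 m, arm 1.35 m → moment R × 1.35 counterclockwise.
Balancing moments: R × 1.35 = 561.3, giving R = 416 N.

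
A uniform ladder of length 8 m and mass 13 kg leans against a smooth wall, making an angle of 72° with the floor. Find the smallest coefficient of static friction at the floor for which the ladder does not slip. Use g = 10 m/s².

μ_min ≈ 0.162

Sum moments about the foot of the ladder (the floor normal and friction both act there and drop out).
Ladder weight 13×10 = 130 N acts at 4 m along the ladder; its horizontal arm is 4·cos72° = 1.236 m → τ = 160.7 N·m clockwise.
Wall normal N acts horizontally at the top; its moment arm is the height L sinθ = 8·sin72° = 7.608 m, counterclockwise.
For rotational equilibrium, N × 7.608 = 160.7, so N = 21.12 N.
ΣFx = 0 ⇒ f = N_wall = 21.12 N. ΣFy = 0 ⇒ N_floor = 130 N.
μ_min = f / N_floor = 21.12 / 130 = 0.162.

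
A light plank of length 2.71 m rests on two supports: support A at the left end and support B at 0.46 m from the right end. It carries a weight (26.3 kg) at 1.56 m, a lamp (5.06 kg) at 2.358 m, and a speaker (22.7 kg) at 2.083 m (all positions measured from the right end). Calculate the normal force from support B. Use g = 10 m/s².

Choose support A as the axis so its reaction then has zero moment arm.
Weight: 26.3 × 10 = 263 N down at 1.56 m → arm 1.15 m, τ = 263 × 1.15 = 302.4 N·m clockwise.
Lamp: 5.06 × 10 = 50.6 N down at 2.358 m → arm 0.352 m, τ = 50.6 × 0.352 = 17.81 N·m clockwise.
Speaker: 22.7 × 10 = 227 N down at 2.083 m → arm 0.627 m, τ = 227 × 0.627 = 142.3 N·m clockwise.
Net load moment about support A = 462.5 N·m clockwise.
Reaction R at support B is upward at 0.46 m, arm 2.25 m → moment R × 2.25 counterclockwise.
Balancing moments: R × 2.25 = 462.5, giving R = 206 N.

R_B ≈ 206 N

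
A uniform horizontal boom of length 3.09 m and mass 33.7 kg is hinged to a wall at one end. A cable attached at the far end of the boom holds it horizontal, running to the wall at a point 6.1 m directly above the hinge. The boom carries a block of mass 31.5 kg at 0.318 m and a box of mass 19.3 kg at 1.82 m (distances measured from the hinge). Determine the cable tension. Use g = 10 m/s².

T ≈ 353 N

Taking torques about the hinge:
Beam weight: 33.7 × 10 = 337 N down at 1.545 m → arm 1.545 m, τ = 337 × 1.545 = 520.7 N·m clockwise.
Block: 31.5 × 10 = 315 N down at 0.318 m → arm 0.318 m, τ = 315 × 0.318 = 100.2 N·m clockwise.
Box: 19.3 × 10 = 193 N down at 1.82 m → arm 1.82 m, τ = 193 × 1.82 = 351.3 N·m clockwise.
Total clockwise load moment = 972.2 N·m.
The cable tension T acts at 3.09 m; only its component perpendicular to the boom, T sinθ, produces torque. sinθ = h/√(h²+d²) = 6.1/√(6.1²+3.09²) = 0.8921.
Στ = 0 ⇒ T × 3.09 × 0.8921 = 972.2 ⇒ T = 972.2 / 2.757 = 353 N.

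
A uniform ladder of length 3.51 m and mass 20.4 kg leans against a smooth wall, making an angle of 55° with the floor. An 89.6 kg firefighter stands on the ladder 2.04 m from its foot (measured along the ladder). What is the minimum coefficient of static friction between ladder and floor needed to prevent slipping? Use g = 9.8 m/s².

Taking torques about the foot of the ladder:
Ladder weight 20.4×9.8 = 199.9 N acts at 1.755 m along the ladder; its horizontal arm is 1.755·cos55° = 1.007 m → τ = 201.3 N·m clockwise.
Firefighter: 89.6×9.8 = 878.1 N at 2.04 m → arm 1.17 m → τ = 1027 N·m clockwise.
Wall normal N acts horizontally at the top; its moment arm is the height L sinθ = 3.51·sin55° = 2.875 m, counterclockwise.
Balancing moments: N × 2.875 = 1228, giving N = 427.1 N.
ΣFx = 0 ⇒ f = N_wall = 427.1 N. ΣFy = 0 ⇒ N_floor = 1078 N.
μ_min = f / N_floor = 427.1 / 1078 = 0.396.

μ_min ≈ 0.396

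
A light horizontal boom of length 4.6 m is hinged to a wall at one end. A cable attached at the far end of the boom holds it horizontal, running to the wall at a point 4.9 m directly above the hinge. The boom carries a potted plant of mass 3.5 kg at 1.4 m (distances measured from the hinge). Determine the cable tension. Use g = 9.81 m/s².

Choose the hinge as the axis so the unknown hinge reaction has zero arm there.
Potted plant: 3.5 × 9.81 = 34.34 N down at 1.4 m → arm 1.4 m, τ = 34.34 × 1.4 = 48.08 N·m clockwise.
Total clockwise load moment = 48.08 N·m.
The cable tension T acts at 4.6 m; only its component perpendicular to the boom, T sinθ, produces torque. sinθ = h/√(h²+d²) = 4.9/√(4.9²+4.6²) = 0.7291.
Setting net torque to zero: T × 4.6 × 0.7291 = 48.08 → T = 48.08 / 3.354 = 14.3 N.

T ≈ 14.3 N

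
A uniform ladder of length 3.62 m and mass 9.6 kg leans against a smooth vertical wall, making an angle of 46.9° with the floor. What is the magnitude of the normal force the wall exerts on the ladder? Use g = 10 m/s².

Sum moments about the foot of the ladder (the floor normal and friction both act there and drop out).
Ladder weight 9.6×10 = 96 N acts at 1.81 m along the ladder; its horizontal arm is 1.81·cos46.9° = 1.237 m → τ = 118.8 N·m clockwise.
Wall normal N acts horizontally at the top; its moment arm is the height L sinθ = 3.62·sin46.9° = 2.643 m, counterclockwise.
Balancing moments: N × 2.643 = 118.8, giving N = 44.9 N.

N_wall ≈ 44.9 N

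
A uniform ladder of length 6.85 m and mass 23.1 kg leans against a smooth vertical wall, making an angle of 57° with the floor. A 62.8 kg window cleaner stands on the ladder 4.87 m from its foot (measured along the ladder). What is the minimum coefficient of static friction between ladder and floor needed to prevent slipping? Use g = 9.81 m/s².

Taking torques about the foot of the ladder:
Ladder weight 23.1×9.81 = 226.6 N acts at 3.425 m along the ladder; its horizontal arm is 3.425·cos57° = 1.865 m → τ = 422.6 N·m clockwise.
Window cleaner: 62.8×9.81 = 616.1 N at 4.87 m → arm 2.652 m → τ = 1634 N·m clockwise.
Wall normal N acts horizontally at the top; its moment arm is the height L sinθ = 6.85·sin57° = 5.745 m, counterclockwise.
For rotational equilibrium, N × 5.745 = 2057, so N = 358.1 N.
ΣFx = 0 ⇒ f = N_wall = 358.1 N. ΣFy = 0 ⇒ N_floor = 842.7 N.
μ_min = f / N_floor = 358.1 / 842.7 = 0.425.

μ_min ≈ 0.425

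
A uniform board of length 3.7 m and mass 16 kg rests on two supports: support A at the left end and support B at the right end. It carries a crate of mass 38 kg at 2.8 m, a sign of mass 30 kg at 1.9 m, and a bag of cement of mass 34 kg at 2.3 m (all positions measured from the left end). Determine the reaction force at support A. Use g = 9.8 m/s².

R_A ≈ 438 N

About support B:
Beam weight: 16 × 9.8 = 156.8 N down at 1.85 m → arm 1.85 m, τ = 156.8 × 1.85 = 290.1 N·m counterclockwise.
Crate: 38 × 9.8 = 372.4 N down at 2.8 m → arm 0.9 m, τ = 372.4 × 0.9 = 335.2 N·m counterclockwise.
Sign: 30 × 9.8 = 294 N down at 1.9 m → arm 1.8 m, τ = 294 × 1.8 = 529.2 N·m counterclockwise.
Bag of cement: 34 × 9.8 = 333.2 N down at 2.3 m → arm 1.4 m, τ = 333.2 × 1.4 = 466.5 N·m counterclockwise.
Net load moment about support B = 1621 N·m counterclockwise.
Reaction R at support A is upward at 0 m, arm 3.7 m → moment R × 3.7 clockwise.
Στ = 0 ⇒ R × 3.7 = 1621 ⇒ R = 438 N.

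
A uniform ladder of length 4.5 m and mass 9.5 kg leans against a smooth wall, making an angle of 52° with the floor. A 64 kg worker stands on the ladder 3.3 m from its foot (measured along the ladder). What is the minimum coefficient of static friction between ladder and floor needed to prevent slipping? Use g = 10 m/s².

Take moments about the foot of the ladder.
Ladder weight 9.5×10 = 95 N acts at 2.25 m along the ladder; its horizontal arm is 2.25·cos52° = 1.385 m → τ = 131.6 N·m clockwise.
Worker: 64×10 = 640 N at 3.3 m → arm 2.032 m → τ = 1300 N·m clockwise.
Wall normal N acts horizontally at the top; its moment arm is the height L sinθ = 4.5·sin52° = 3.546 m, counterclockwise.
Balancing moments: N × 3.546 = 1432, giving N = 403.8 N.
ΣFx = 0 ⇒ f = N_wall = 403.8 N. ΣFy = 0 ⇒ N_floor = 735 N.
μ_min = f / N_floor = 403.8 / 735 = 0.549.

μ_min ≈ 0.549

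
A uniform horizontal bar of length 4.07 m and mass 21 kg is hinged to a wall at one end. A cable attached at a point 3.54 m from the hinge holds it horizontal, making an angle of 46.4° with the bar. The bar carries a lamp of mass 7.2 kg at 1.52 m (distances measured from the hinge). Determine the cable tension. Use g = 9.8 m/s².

T ≈ 205 N

About the hinge:
Beam weight: 21 × 9.8 = 205.8 N down at 2.035 m → arm 2.035 m, τ = 205.8 × 2.035 = 418.8 N·m clockwise.
Lamp: 7.2 × 9.8 = 70.56 N down at 1.52 m → arm 1.52 m, τ = 70.56 × 1.52 = 107.3 N·m clockwise.
Total clockwise load moment = 526.1 N·m.
The cable tension T acts at 3.54 m; only its component perpendicular to the bar, T sinθ, produces torque. sin 46.4° = 0.7242.
Balancing moments: T × 3.54 × 0.7242 = 526.1, giving T = 526.1 / 2.564 = 205 N.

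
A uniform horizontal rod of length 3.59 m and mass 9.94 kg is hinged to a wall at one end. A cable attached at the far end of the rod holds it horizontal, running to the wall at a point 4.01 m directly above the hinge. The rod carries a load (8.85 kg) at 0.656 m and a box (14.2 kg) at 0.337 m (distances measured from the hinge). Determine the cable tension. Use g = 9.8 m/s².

Taking torques about the hinge:
Beam weight: 9.94 × 9.8 = 97.41 N down at 1.795 m → arm 1.795 m, τ = 97.41 × 1.795 = 174.9 N·m clockwise.
Load: 8.85 × 9.8 = 86.73 N down at 0.656 m → arm 0.656 m, τ = 86.73 × 0.656 = 56.89 N·m clockwise.
Box: 14.2 × 9.8 = 139.2 N down at 0.337 m → arm 0.337 m, τ = 139.2 × 0.337 = 46.91 N·m clockwise.
Total clockwise load moment = 278.7 N·m.
The cable tension T acts at 3.59 m; only its component perpendicular to the rod, T sinθ, produces torque. sinθ = h/√(h²+d²) = 4.01/√(4.01²+3.59²) = 0.745.
Setting net torque to zero: T × 3.59 × 0.745 = 278.7 → T = 278.7 / 2.675 = 104 N.

T ≈ 104 N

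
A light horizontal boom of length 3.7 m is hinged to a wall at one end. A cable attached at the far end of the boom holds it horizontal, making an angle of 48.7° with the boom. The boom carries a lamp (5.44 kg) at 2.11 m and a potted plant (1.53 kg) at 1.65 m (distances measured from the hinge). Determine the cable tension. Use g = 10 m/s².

T ≈ 50.4 N

Choose the hinge as the axis so the unknown hinge reaction has zero arm there.
Lamp: 5.44 × 10 = 54.4 N down at 2.11 m → arm 2.11 m, τ = 54.4 × 2.11 = 114.8 N·m clockwise.
Potted plant: 1.53 × 10 = 15.3 N down at 1.65 m → arm 1.65 m, τ = 15.3 × 1.65 = 25.25 N·m clockwise.
Total clockwise load moment = 140.1 N·m.
The cable tension T acts at 3.7 m; only its component perpendicular to the boom, T sinθ, produces torque. sin 48.7° = 0.7513.
For rotational equilibrium, T × 3.7 × 0.7513 = 140.1, so T = 140.1 / 2.78 = 50.4 N.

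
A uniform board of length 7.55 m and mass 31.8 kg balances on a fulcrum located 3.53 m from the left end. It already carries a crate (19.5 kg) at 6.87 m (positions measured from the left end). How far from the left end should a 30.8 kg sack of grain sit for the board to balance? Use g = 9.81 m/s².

Choose the fulcrum (at 3.53 m from the left end) as the axis so the support reaction has zero arm there.
Beam weight: 31.8 × 9.81 = 312 N down at 3.775 m → arm 0.245 m, τ = 312 × 0.245 = 76.44 N·m clockwise.
Crate: 19.5 × 9.81 = 191.3 N down at 6.87 m → arm 3.34 m, τ = 191.3 × 3.34 = 638.9 N·m clockwise.
Net moment of existing loads = 715.3 N·m clockwise.
The sack of grain weighs 30.8 × 9.81 = 302.1 N and must supply an equal counterclockwise moment, so its lever arm about the fulcrum is 715.3 / 302.1 = 2.37 m.
That puts it at 3.53 − 2.37 = 1.16 m from the left end.

x ≈ 1.16 m from the left end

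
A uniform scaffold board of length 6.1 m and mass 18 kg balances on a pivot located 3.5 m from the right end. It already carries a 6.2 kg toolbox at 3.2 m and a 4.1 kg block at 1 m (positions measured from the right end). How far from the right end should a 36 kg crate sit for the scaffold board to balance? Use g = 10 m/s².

x ≈ 4.06 m from the right end

Choose the pivot (at 3.5 m from the right end) as the axis so the support reaction has zero arm there.
Beam weight: 18 × 10 = 180 N down at 3.05 m → arm 0.45 m, τ = 180 × 0.45 = 81 N·m clockwise.
Toolbox: 6.2 × 10 = 62 N down at 3.2 m → arm 0.3 m, τ = 62 × 0.3 = 18.6 N·m clockwise.
Block: 4.1 × 10 = 41 N down at 1 m → arm 2.5 m, τ = 41 × 2.5 = 102.5 N·m clockwise.
Net moment of existing loads = 202.1 N·m clockwise.
The crate weighs 36 × 10 = 360 N and must supply an equal counterclockwise moment, so its lever arm about the pivot is 202.1 / 360 = 0.561 m.
That puts it at 3.5 + 0.561 = 4.06 m from the right end.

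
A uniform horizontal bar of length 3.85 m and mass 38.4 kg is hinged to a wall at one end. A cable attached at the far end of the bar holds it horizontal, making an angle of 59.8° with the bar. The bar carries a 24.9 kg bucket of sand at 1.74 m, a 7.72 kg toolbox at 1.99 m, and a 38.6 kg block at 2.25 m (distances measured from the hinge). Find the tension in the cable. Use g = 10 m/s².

T ≈ 660 N

Sum moments about the hinge (the unknown hinge reaction has zero arm there).
Beam weight: 38.4 × 10 = 384 N down at 1.925 m → arm 1.925 m, τ = 384 × 1.925 = 739.2 N·m clockwise.
Bucket of sand: 24.9 × 10 = 249 N down at 1.74 m → arm 1.74 m, τ = 249 × 1.74 = 433.3 N·m clockwise.
Toolbox: 7.72 × 10 = 77.2 N down at 1.99 m → arm 1.99 m, τ = 77.2 × 1.99 = 153.6 N·m clockwise.
Block: 38.6 × 10 = 386 N down at 2.25 m → arm 2.25 m, τ = 386 × 2.25 = 868.5 N·m clockwise.
Total clockwise load moment = 2195 N·m.
The cable tension T acts at 3.85 m; only its component perpendicular to the bar, T sinθ, produces torque. sin 59.8° = 0.8643.
Balancing moments: T × 3.85 × 0.8643 = 2195, giving T = 2195 / 3.328 = 660 N.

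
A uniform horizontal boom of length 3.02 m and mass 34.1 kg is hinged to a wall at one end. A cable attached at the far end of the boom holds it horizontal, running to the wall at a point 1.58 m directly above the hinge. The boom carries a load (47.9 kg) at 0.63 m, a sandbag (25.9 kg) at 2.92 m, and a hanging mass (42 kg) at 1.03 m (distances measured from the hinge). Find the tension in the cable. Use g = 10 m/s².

Sum moments about the hinge (the unknown hinge reaction has zero arm there).
Beam weight: 34.1 × 10 = 341 N down at 1.51 m → arm 1.51 m, τ = 341 × 1.51 = 514.9 N·m clockwise.
Load: 47.9 × 10 = 479 N down at 0.63 m → arm 0.63 m, τ = 479 × 0.63 = 301.8 N·m clockwise.
Sandbag: 25.9 × 10 = 259 N down at 2.92 m → arm 2.92 m, τ = 259 × 2.92 = 756.3 N·m clockwise.
Hanging mass: 42 × 10 = 420 N down at 1.03 m → arm 1.03 m, τ = 420 × 1.03 = 432.6 N·m clockwise.
Total clockwise load moment = 2006 N·m.
The cable tension T acts at 3.02 m; only its component perpendicular to the boom, T sinθ, produces torque. sinθ = h/√(h²+d²) = 1.58/√(1.58²+3.02²) = 0.4636.
Setting net torque to zero: T × 3.02 × 0.4636 = 2006 → T = 2006 / 1.4 = 1430 N.

T ≈ 1430 N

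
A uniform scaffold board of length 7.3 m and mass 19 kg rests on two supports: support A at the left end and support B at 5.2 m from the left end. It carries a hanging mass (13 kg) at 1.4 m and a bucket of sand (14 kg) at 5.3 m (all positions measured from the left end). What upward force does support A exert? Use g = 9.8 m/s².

R_A ≈ 146 N

About support B:
Beam weight: 19 × 9.8 = 186.2 N down at 3.65 m → arm 1.55 m, τ = 186.2 × 1.55 = 288.6 N·m counterclockwise.
Hanging mass: 13 × 9.8 = 127.4 N down at 1.4 m → arm 3.8 m, τ = 127.4 × 3.8 = 484.1 N·m counterclockwise.
Bucket of sand: 14 × 9.8 = 137.2 N down at 5.3 m → arm 0.1 m, τ = 137.2 × 0.1 = 13.72 N·m clockwise.
Net load moment about support B = 759 N·m counterclockwise.
Reaction R at support A is upward at 0 m, arm 5.2 m → moment R × 5.2 clockwise.
Στ = 0 ⇒ R × 5.2 = 759 ⇒ R = 146 N.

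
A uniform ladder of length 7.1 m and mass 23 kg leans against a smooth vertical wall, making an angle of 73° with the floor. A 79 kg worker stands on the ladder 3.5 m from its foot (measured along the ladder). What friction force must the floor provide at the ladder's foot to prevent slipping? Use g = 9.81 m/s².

f ≈ 151 N

Taking torques about the foot of the ladder:
Ladder weight 23×9.81 = 225.6 N acts at 3.55 m along the ladder; its horizontal arm is 3.55·cos73° = 1.038 m → τ = 234.2 N·m clockwise.
Worker: 79×9.81 = 775 N at 3.5 m → arm 1.023 m → τ = 792.8 N·m clockwise.
Wall normal N acts horizontally at the top; its moment arm is the height L sinθ = 7.1·sin73° = 6.79 m, counterclockwise.
Setting net torque to zero: N × 6.79 = 1027 → N = 151 N.
ΣFx = 0: friction at the foot balances the wall's push, so f = N_wall = 151 N.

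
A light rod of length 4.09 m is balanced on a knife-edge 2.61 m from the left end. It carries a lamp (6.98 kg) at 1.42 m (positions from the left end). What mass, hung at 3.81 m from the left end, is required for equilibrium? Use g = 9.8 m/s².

Taking torques about the knife-edge (at 2.61 m from the left end):
Lamp: 6.98 × 9.8 = 68.4 N down at 1.42 m → arm 1.19 m, τ = 68.4 × 1.19 = 81.4 N·m counterclockwise.
Net moment of known loads = 81.4 N·m counterclockwise.
An unknown mass m at 3.81 m has arm 1.2 m; its moment is m·g·1.2 clockwise.
Στ = 0 ⇒ m × 9.8 × 1.2 = 81.4 ⇒ m = 81.4 / (9.8 × 1.2) = 6.92 kg.

m ≈ 6.92 kg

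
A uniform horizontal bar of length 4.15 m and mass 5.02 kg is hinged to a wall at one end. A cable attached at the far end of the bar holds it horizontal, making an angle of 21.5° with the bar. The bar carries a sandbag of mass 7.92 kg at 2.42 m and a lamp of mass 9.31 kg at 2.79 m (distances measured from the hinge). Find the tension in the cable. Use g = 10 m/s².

Choose the hinge as the axis so the unknown hinge reaction has zero arm there.
Beam weight: 5.02 × 10 = 50.2 N down at 2.075 m → arm 2.075 m, τ = 50.2 × 2.075 = 104.2 N·m clockwise.
Sandbag: 7.92 × 10 = 79.2 N down at 2.42 m → arm 2.42 m, τ = 79.2 × 2.42 = 191.7 N·m clockwise.
Lamp: 9.31 × 10 = 93.1 N down at 2.79 m → arm 2.79 m, τ = 93.1 × 2.79 = 259.7 N·m clockwise.
Total clockwise load moment = 555.6 N·m.
The cable tension T acts at 4.15 m; only its component perpendicular to the bar, T sinθ, produces torque. sin 21.5° = 0.3665.
For rotational equilibrium, T × 4.15 × 0.3665 = 555.6, so T = 555.6 / 1.521 = 365 N.

T ≈ 365 N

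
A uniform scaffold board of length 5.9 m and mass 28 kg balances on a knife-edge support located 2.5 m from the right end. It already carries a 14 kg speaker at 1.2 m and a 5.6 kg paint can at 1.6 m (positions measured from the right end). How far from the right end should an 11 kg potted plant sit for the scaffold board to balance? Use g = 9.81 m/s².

x ≈ 3.47 m from the right end

Sum moments about the knife-edge support (at 2.5 m from the right end) (the support reaction has zero arm there).
Beam weight: 28 × 9.81 = 274.7 N down at 2.95 m → arm 0.45 m, τ = 274.7 × 0.45 = 123.6 N·m counterclockwise.
Speaker: 14 × 9.81 = 137.3 N down at 1.2 m → arm 1.3 m, τ = 137.3 × 1.3 = 178.5 N·m clockwise.
Paint can: 5.6 × 9.81 = 54.94 N down at 1.6 m → arm 0.9 m, τ = 54.94 × 0.9 = 49.45 N·m clockwise.
Net moment of existing loads = 104.4 N·m clockwise.
The potted plant weighs 11 × 9.81 = 107.9 N and must supply an equal counterclockwise moment, so its lever arm about the knife-edge support is 104.4 / 107.9 = 0.968 m.
That puts it at 2.5 + 0.968 = 3.47 m from the right end.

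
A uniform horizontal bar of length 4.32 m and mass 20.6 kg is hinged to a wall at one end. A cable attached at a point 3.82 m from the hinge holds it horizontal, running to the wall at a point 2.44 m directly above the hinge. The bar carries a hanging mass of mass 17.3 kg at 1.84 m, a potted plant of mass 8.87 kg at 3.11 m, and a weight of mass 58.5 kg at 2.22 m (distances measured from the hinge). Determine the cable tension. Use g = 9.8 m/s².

T ≈ 1110 N

About the hinge:
Beam weight: 20.6 × 9.8 = 201.9 N down at 2.16 m → arm 2.16 m, τ = 201.9 × 2.16 = 436.1 N·m clockwise.
Hanging mass: 17.3 × 9.8 = 169.5 N down at 1.84 m → arm 1.84 m, τ = 169.5 × 1.84 = 311.9 N·m clockwise.
Potted plant: 8.87 × 9.8 = 86.93 N down at 3.11 m → arm 3.11 m, τ = 86.93 × 3.11 = 270.4 N·m clockwise.
Weight: 58.5 × 9.8 = 573.3 N down at 2.22 m → arm 2.22 m, τ = 573.3 × 2.22 = 1273 N·m clockwise.
Total clockwise load moment = 2291 N·m.
The cable tension T acts at 3.82 m; only its component perpendicular to the bar, T sinθ, produces torque. sinθ = h/√(h²+d²) = 2.44/√(2.44²+3.82²) = 0.5383.
Balancing moments: T × 3.82 × 0.5383 = 2291, giving T = 2291 / 2.056 = 1110 N.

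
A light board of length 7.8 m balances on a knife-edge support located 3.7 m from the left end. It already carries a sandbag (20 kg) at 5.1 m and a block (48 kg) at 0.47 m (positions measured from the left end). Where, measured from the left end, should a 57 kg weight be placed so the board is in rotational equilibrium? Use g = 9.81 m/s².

x ≈ 5.93 m from the left end

Choose the knife-edge support (at 3.7 m from the left end) as the axis so the support reaction has zero arm there.
Sandbag: 20 × 9.81 = 196.2 N down at 5.1 m → arm 1.4 m, τ = 196.2 × 1.4 = 274.7 N·m clockwise.
Block: 48 × 9.81 = 470.9 N down at 0.47 m → arm 3.23 m, τ = 470.9 × 3.23 = 1521 N·m counterclockwise.
Net moment of existing loads = 1246 N·m counterclockwise.
The weight weighs 57 × 9.81 = 559.2 N and must supply an equal clockwise moment, so its lever arm about the knife-edge support is 1246 / 559.2 = 2.23 m.
That puts it at 3.7 + 2.23 = 5.93 m from the left end.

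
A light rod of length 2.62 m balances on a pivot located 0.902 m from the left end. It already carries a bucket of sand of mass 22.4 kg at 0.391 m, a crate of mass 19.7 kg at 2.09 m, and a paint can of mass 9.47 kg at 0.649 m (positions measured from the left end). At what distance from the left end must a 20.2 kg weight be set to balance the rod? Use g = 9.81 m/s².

Take moments about the pivot (at 0.902 m from the left end).
Bucket of sand: 22.4 × 9.81 = 219.7 N down at 0.391 m → arm 0.511 m, τ = 219.7 × 0.511 = 112.3 N·m counterclockwise.
Crate: 19.7 × 9.81 = 193.3 N down at 2.09 m → arm 1.188 m, τ = 193.3 × 1.188 = 229.6 N·m clockwise.
Paint can: 9.47 × 9.81 = 92.9 N down at 0.649 m → arm 0.253 m, τ = 92.9 × 0.253 = 23.5 N·m counterclockwise.
Net moment of existing loads = 93.8 N·m clockwise.
The weight weighs 20.2 × 9.81 = 198.2 N and must supply an equal counterclockwise moment, so its lever arm about the pivot is 93.8 / 198.2 = 0.473 m.
That puts it at 0.902 − 0.473 = 0.429 m from the left end.

x ≈ 0.429 m from the left end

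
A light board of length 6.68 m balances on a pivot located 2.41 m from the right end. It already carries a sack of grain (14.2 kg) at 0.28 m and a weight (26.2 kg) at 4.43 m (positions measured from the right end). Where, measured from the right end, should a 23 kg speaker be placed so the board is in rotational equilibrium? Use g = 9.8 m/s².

x ≈ 1.42 m from the right end

About the pivot (at 2.41 m from the right end):
Sack of grain: 14.2 × 9.8 = 139.2 N down at 0.28 m → arm 2.13 m, τ = 139.2 × 2.13 = 296.5 N·m clockwise.
Weight: 26.2 × 9.8 = 256.8 N down at 4.43 m → arm 2.02 m, τ = 256.8 × 2.02 = 518.7 N·m counterclockwise.
Net moment of existing loads = 222.2 N·m counterclockwise.
The speaker weighs 23 × 9.8 = 225.4 N and must supply an equal clockwise moment, so its lever arm about the pivot is 222.2 / 225.4 = 0.986 m.
That puts it at 2.41 − 0.986 = 1.42 m from the right end.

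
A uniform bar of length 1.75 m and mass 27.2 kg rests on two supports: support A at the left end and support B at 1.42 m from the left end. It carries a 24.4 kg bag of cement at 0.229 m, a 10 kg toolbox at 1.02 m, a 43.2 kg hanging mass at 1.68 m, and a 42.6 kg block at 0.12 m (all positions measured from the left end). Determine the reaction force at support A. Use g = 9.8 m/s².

About support B:
Beam weight: 27.2 × 9.8 = 266.6 N down at 0.875 m → arm 0.545 m, τ = 266.6 × 0.545 = 145.3 N·m counterclockwise.
Bag of cement: 24.4 × 9.8 = 239.1 N down at 0.229 m → arm 1.191 m, τ = 239.1 × 1.191 = 284.8 N·m counterclockwise.
Toolbox: 10 × 9.8 = 98 N down at 1.02 m → arm 0.4 m, τ = 98 × 0.4 = 39.2 N·m counterclockwise.
Hanging mass: 43.2 × 9.8 = 423.4 N down at 1.68 m → arm 0.26 m, τ = 423.4 × 0.26 = 110.1 N·m clockwise.
Block: 42.6 × 9.8 = 417.5 N down at 0.12 m → arm 1.3 m, τ = 417.5 × 1.3 = 542.8 N·m counterclockwise.
Net load moment about support B = 902 N·m counterclockwise.
Reaction R at support A is upward at 0 m, arm 1.42 m → moment R × 1.42 clockwise.
Στ = 0 ⇒ R × 1.42 = 902 ⇒ R = 635 N.

R_A ≈ 635 N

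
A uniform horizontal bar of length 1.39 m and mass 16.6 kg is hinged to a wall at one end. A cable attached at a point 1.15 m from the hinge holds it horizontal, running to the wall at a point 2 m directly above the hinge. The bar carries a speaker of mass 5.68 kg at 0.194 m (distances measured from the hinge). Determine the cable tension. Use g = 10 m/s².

Sum moments about the hinge (the unknown hinge reaction has zero arm there).
Beam weight: 16.6 × 10 = 166 N down at 0.695 m → arm 0.695 m, τ = 166 × 0.695 = 115.4 N·m clockwise.
Speaker: 5.68 × 10 = 56.8 N down at 0.194 m → arm 0.194 m, τ = 56.8 × 0.194 = 11.02 N·m clockwise.
Total clockwise load moment = 126.4 N·m.
The cable tension T acts at 1.15 m; only its component perpendicular to the bar, T sinθ, produces torque. sinθ = h/√(h²+d²) = 2/√(2²+1.15²) = 0.8669.
Setting net torque to zero: T × 1.15 × 0.8669 = 126.4 → T = 126.4 / 0.9969 = 127 N.

T ≈ 127 N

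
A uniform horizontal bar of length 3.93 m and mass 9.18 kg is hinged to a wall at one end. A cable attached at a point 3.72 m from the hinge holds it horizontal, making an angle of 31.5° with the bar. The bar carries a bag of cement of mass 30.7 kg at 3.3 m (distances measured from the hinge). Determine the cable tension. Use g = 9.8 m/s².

T ≈ 602 N

Taking torques about the hinge:
Beam weight: 9.18 × 9.8 = 89.96 N down at 1.965 m → arm 1.965 m, τ = 89.96 × 1.965 = 176.8 N·m clockwise.
Bag of cement: 30.7 × 9.8 = 300.9 N down at 3.3 m → arm 3.3 m, τ = 300.9 × 3.3 = 993 N·m clockwise.
Total clockwise load moment = 1170 N·m.
The cable tension T acts at 3.72 m; only its component perpendicular to the bar, T sinθ, produces torque. sin 31.5° = 0.5225.
Setting net torque to zero: T × 3.72 × 0.5225 = 1170 → T = 1170 / 1.944 = 602 N.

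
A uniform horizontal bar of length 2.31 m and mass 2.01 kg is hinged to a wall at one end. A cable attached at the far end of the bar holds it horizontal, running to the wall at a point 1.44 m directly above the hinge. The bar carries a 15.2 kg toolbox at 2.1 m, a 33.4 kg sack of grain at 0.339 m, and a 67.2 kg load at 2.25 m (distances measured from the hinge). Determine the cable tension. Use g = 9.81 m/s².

Sum moments about the hinge (the unknown hinge reaction has zero arm there).
Beam weight: 2.01 × 9.81 = 19.72 N down at 1.155 m → arm 1.155 m, τ = 19.72 × 1.155 = 22.78 N·m clockwise.
Toolbox: 15.2 × 9.81 = 149.1 N down at 2.1 m → arm 2.1 m, τ = 149.1 × 2.1 = 313.1 N·m clockwise.
Sack of grain: 33.4 × 9.81 = 327.7 N down at 0.339 m → arm 0.339 m, τ = 327.7 × 0.339 = 111.1 N·m clockwise.
Load: 67.2 × 9.81 = 659.2 N down at 2.25 m → arm 2.25 m, τ = 659.2 × 2.25 = 1483 N·m clockwise.
Total clockwise load moment = 1930 N·m.
The cable tension T acts at 2.31 m; only its component perpendicular to the bar, T sinθ, produces torque. sinθ = h/√(h²+d²) = 1.44/√(1.44²+2.31²) = 0.529.
Setting net torque to zero: T × 2.31 × 0.529 = 1930 → T = 1930 / 1.222 = 1580 N.

T ≈ 1580 N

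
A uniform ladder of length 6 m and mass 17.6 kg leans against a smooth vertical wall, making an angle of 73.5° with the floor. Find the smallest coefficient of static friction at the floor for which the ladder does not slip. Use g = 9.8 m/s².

Sum moments about the foot of the ladder (the floor normal and friction both act there and drop out).
Ladder weight 17.6×9.8 = 172.5 N acts at 3 m along the ladder; its horizontal arm is 3·cos73.5° = 0.852 m → τ = 147 N·m clockwise.
Wall normal N acts horizontally at the top; its moment arm is the height L sinθ = 6·sin73.5° = 5.753 m, counterclockwise.
Στ = 0 ⇒ N × 5.753 = 147 ⇒ N = 25.55 N.
ΣFx = 0 ⇒ f = N_wall = 25.55 N. ΣFy = 0 ⇒ N_floor = 172.5 N.
μ_min = f / N_floor = 25.55 / 172.5 = 0.148.

μ_min ≈ 0.148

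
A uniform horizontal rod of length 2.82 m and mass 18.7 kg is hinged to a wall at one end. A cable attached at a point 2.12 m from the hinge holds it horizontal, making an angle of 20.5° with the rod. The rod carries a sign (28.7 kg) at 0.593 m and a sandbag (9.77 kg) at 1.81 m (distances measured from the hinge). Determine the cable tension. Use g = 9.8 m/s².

Choose the hinge as the axis so the unknown hinge reaction has zero arm there.
Beam weight: 18.7 × 9.8 = 183.3 N down at 1.41 m → arm 1.41 m, τ = 183.3 × 1.41 = 258.5 N·m clockwise.
Sign: 28.7 × 9.8 = 281.3 N down at 0.593 m → arm 0.593 m, τ = 281.3 × 0.593 = 166.8 N·m clockwise.
Sandbag: 9.77 × 9.8 = 95.75 N down at 1.81 m → arm 1.81 m, τ = 95.75 × 1.81 = 173.3 N·m clockwise.
Total clockwise load moment = 598.6 N·m.
The cable tension T acts at 2.12 m; only its component perpendicular to the rod, T sinθ, produces torque. sin 20.5° = 0.3502.
Setting net torque to zero: T × 2.12 × 0.3502 = 598.6 → T = 598.6 / 0.7424 = 806 N.

T ≈ 806 N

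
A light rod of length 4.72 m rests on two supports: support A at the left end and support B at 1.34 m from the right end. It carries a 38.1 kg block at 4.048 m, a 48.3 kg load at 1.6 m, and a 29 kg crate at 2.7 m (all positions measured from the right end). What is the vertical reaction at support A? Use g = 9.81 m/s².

R_A ≈ 450 N

Take moments about support B.
Block: 38.1 × 9.81 = 373.8 N down at 4.048 m → arm 2.708 m, τ = 373.8 × 2.708 = 1012 N·m counterclockwise.
Load: 48.3 × 9.81 = 473.8 N down at 1.6 m → arm 0.26 m, τ = 473.8 × 0.26 = 123.2 N·m counterclockwise.
Crate: 29 × 9.81 = 284.5 N down at 2.7 m → arm 1.36 m, τ = 284.5 × 1.36 = 386.9 N·m counterclockwise.
Net load moment about support B = 1522 N·m counterclockwise.
Reaction R at support A is upward at 4.72 m, arm 3.38 m → moment R × 3.38 clockwise.
Balancing moments: R × 3.38 = 1522, giving R = 450 N.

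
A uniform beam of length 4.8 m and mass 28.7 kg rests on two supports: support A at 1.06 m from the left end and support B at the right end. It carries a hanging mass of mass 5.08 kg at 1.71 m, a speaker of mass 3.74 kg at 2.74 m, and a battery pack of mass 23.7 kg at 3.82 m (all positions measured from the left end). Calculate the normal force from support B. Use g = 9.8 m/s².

R_B ≈ 297 N

Sum moments about support A (its reaction then has zero moment arm).
Beam weight: 28.7 × 9.8 = 281.3 N down at 2.4 m → arm 1.34 m, τ = 281.3 × 1.34 = 376.9 N·m clockwise.
Hanging mass: 5.08 × 9.8 = 49.78 N down at 1.71 m → arm 0.65 m, τ = 49.78 × 0.65 = 32.36 N·m clockwise.
Speaker: 3.74 × 9.8 = 36.65 N down at 2.74 m → arm 1.68 m, τ = 36.65 × 1.68 = 61.57 N·m clockwise.
Battery pack: 23.7 × 9.8 = 232.3 N down at 3.82 m → arm 2.76 m, τ = 232.3 × 2.76 = 641.1 N·m clockwise.
Net load moment about support A = 1112 N·m clockwise.
Reaction R at support B is upward at 4.8 m, arm 3.74 m → moment R × 3.74 counterclockwise.
Στ = 0 ⇒ R × 3.74 = 1112 ⇒ R = 297 N.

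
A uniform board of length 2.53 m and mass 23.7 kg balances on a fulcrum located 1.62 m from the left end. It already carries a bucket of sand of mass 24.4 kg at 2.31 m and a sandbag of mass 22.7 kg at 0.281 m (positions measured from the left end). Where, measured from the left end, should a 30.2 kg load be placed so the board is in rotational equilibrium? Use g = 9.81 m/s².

Take moments about the fulcrum (at 1.62 m from the left end).
Beam weight: 23.7 × 9.81 = 232.5 N down at 1.265 m → arm 0.355 m, τ = 232.5 × 0.355 = 82.54 N·m counterclockwise.
Bucket of sand: 24.4 × 9.81 = 239.4 N down at 2.31 m → arm 0.69 m, τ = 239.4 × 0.69 = 165.2 N·m clockwise.
Sandbag: 22.7 × 9.81 = 222.7 N down at 0.281 m → arm 1.339 m, τ = 222.7 × 1.339 = 298.2 N·m counterclockwise.
Net moment of existing loads = 215.5 N·m counterclockwise.
The load weighs 30.2 × 9.81 = 296.3 N and must supply an equal clockwise moment, so its lever arm about the fulcrum is 215.5 / 296.3 = 0.727 m.
That puts it at 1.62 + 0.727 = 2.35 m from the left end.

x ≈ 2.35 m from the left end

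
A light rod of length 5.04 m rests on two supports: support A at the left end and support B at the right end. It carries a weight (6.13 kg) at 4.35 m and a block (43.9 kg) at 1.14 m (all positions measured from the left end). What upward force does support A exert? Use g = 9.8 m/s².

Sum moments about support B (its reaction then has zero moment arm).
Weight: 6.13 × 9.8 = 60.07 N down at 4.35 m → arm 0.69 m, τ = 60.07 × 0.69 = 41.45 N·m counterclockwise.
Block: 43.9 × 9.8 = 430.2 N down at 1.14 m → arm 3.9 m, τ = 430.2 × 3.9 = 1678 N·m counterclockwise.
Net load moment about support B = 1719 N·m counterclockwise.
Reaction R at support A is upward at 0 m, arm 5.04 m → moment R × 5.04 clockwise.
Στ = 0 ⇒ R × 5.04 = 1719 ⇒ R = 341 N.

R_A ≈ 341 N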